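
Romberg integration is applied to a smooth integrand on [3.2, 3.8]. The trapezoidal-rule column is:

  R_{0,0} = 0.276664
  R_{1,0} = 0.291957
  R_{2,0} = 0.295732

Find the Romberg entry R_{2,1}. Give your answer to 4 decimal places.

0.2970

Richardson extrapolation on the trapezoidal column (denominator 4−1=3):
R_{2,1} = 0.295732 + (0.295732 − 0.291957)/3 = 0.296990
(Column j=1 coincides with Simpson's rule on the same nodes.)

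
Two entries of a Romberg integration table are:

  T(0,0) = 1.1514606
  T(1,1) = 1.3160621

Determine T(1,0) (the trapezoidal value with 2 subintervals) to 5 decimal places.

1.27491

From T(1,1) = (4·T(1,0) − T(0,0))/3, solve for T(1,0):
4·T(1,0) = 3·1.3160621 + 1.1514606 = 5.0996469
T(1,0) = 1.2749117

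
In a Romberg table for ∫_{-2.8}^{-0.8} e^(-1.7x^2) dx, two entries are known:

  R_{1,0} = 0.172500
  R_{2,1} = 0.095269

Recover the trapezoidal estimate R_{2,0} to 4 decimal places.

From R_{2,1} = (4·R_{2,0} − R_{1,0})/3, solve for R_{2,0}:
4·R_{2,0} = 3·0.095269 + 0.172500 = 0.458307
R_{2,0} = 0.114577

0.1146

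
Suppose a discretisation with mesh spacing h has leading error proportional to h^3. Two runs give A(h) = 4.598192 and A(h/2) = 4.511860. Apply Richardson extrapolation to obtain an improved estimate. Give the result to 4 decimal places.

4.4995

The leading error scales as h^3; refining by a factor of 2 reduces it by 2^3 = 8.
Extrapolated value = (8·A(h/2) − A(h)) / (8 − 1)
= (8·4.511860 − 4.598192) / 7
= 31.496688 / 7 = 4.499527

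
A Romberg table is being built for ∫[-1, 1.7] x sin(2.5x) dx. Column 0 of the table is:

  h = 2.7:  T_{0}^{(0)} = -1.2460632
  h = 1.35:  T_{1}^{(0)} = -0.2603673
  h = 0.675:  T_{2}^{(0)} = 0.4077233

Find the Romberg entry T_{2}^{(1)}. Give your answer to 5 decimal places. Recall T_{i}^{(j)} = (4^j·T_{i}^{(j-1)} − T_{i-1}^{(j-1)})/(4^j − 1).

Richardson extrapolation on the trapezoidal column (denominator 4−1=3):
T_{2}^{(1)} = 0.4077233 + (0.4077233 − (-0.2603673))/3 = 0.6304202

0.63042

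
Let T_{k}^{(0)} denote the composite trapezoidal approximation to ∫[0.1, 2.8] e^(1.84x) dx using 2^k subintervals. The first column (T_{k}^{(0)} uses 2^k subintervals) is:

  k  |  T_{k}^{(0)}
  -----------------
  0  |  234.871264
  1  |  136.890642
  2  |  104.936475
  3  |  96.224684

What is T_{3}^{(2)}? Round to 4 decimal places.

T_{2}^{(1)} = 104.936475 + (104.936475 − 136.890642)/3 = 94.285086
T_{3}^{(1)} = 96.224684 + (96.224684 − 104.936475)/3 = 93.320754
T_{3}^{(2)} = 93.320754 + (93.320754 − 94.285086)/15 = 93.256465
(Column j=1 coincides with Simpson's rule on the same nodes.)

93.2565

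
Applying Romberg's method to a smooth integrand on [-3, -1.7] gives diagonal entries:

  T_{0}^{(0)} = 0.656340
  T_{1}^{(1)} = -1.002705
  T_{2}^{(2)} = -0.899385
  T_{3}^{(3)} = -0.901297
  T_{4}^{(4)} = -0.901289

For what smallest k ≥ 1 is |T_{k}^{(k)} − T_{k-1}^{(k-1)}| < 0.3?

|T_{1}^{(1)} − T_{0}^{(0)}| = 1.659045 ≥ 0.3
|T_{2}^{(2)} − T_{1}^{(1)}| = 0.103320 < 0.3

k = 2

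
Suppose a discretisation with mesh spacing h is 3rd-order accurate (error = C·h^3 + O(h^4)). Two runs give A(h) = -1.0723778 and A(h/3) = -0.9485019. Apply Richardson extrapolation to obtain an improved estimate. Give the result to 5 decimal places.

-0.94374

The leading error scales as h^3; refining by a factor of 3 reduces it by 3^3 = 27.
Extrapolated value = (27·A(h/3) − A(h)) / (27 − 1)
= (27·(-0.9485019) − (-1.0723778)) / 26
= -24.5371735 / 26 = -0.9437374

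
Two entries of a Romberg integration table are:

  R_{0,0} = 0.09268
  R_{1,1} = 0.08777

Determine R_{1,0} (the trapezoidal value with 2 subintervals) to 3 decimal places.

0.089

From R_{1,1} = (4·R_{1,0} − R_{0,0})/3, solve for R_{1,0}:
4·R_{1,0} = 3·0.08777 + 0.09268 = 0.35599
R_{1,0} = 0.08900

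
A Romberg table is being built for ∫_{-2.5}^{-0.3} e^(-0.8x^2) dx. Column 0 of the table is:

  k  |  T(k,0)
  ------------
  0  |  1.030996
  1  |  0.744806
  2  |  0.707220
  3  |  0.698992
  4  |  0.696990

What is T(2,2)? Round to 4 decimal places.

T(1,1) = 0.744806 + (0.744806 − 1.030996)/3 = 0.649409
T(2,1) = (4·0.707220 − 0.744806) / 3 = 0.694691
T(2,2) = 0.694691 + (0.694691 − 0.649409)/15 = 0.697710
(Column j=1 coincides with Simpson's rule on the same nodes.)

0.6977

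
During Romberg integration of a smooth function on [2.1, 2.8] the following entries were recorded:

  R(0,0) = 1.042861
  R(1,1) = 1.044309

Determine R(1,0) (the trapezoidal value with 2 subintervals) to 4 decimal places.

From R(1,1) = (4·R(1,0) − R(0,0))/3, solve for R(1,0):
4·R(1,0) = 3·1.044309 + 1.042861 = 4.175788
R(1,0) = 1.043947

1.0439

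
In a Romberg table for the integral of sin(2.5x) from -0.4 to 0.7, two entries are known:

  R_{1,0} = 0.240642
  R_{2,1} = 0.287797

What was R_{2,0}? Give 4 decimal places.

From R_{2,1} = (4·R_{2,0} − R_{1,0})/3, solve for R_{2,0}:
4·R_{2,0} = 3·0.287797 + 0.240642 = 1.104033
R_{2,0} = 0.276008

0.2760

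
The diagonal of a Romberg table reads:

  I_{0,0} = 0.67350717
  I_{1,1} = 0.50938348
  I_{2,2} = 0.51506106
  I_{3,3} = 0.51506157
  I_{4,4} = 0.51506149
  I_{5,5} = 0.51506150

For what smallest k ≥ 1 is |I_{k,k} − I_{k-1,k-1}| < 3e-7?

|I_{1,1} − I_{0,0}| = 0.16412369 ≥ 3e-7
|I_{2,2} − I_{1,1}| = 0.00567758 ≥ 3e-7
|I_{3,3} − I_{2,2}| = 0.00000051 ≥ 3e-7
|I_{4,4} − I_{3,3}| = 0.00000008 < 3e-7

k = 4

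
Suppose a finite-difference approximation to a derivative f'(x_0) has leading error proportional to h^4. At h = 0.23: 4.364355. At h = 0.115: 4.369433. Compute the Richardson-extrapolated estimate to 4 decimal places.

4.3698

The leading error scales as h^4; refining by a factor of 2 reduces it by 2^4 = 16.
Extrapolated value = (16·A(h/2) − A(h)) / (16 − 1)
= (16·4.369433 − 4.364355) / 15
= 65.546573 / 15 = 4.369772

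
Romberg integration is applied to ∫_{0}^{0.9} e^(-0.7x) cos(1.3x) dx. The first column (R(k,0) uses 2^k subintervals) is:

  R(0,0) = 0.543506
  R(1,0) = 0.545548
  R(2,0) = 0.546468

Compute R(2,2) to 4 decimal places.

0.5468

Richardson extrapolation on the trapezoidal column (denominator 4−1=3):
R(1,1) = (4·0.545548 − 0.543506) / 3 = 0.546229
R(2,1) = 0.546468 + (0.546468 − 0.545548)/3 = 0.546775
R(2,2) = 0.546775 + (0.546775 − 0.546229)/15 = 0.546811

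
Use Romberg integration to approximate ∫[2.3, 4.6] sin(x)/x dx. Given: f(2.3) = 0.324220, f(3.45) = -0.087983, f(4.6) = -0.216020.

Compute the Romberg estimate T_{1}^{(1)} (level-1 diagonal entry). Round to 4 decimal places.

-0.0934

T_{0}^{(0)} (trapezoid, 1 panel, h=2.3000): 0.124430
T_{1}^{(0)} (trapezoid, 2 panels, h=1.1500): -0.038965
T_{1}^{(1)} = -0.038965 + (-0.038965 − 0.124430)/3 = -0.093430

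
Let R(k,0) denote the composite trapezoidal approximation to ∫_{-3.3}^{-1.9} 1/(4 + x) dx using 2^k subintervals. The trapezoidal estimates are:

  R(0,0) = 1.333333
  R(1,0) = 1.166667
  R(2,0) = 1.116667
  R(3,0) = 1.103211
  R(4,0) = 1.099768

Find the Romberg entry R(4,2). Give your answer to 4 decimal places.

R(3,1) = 1.103211 + (1.103211 − 1.116667)/3 = 1.098726
R(4,1) = 1.099768 + (1.099768 − 1.103211)/3 = 1.098620
R(4,2) = 1.098620 + (1.098620 − 1.098726)/15 = 1.098613

1.0986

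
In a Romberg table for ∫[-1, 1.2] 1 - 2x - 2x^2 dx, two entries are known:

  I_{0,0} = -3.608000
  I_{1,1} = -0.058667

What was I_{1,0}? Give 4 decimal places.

From I_{1,1} = (4·I_{1,0} − I_{0,0})/3, solve for I_{1,0}:
4·I_{1,0} = 3·(-0.058667) + (-3.608000) = -3.784001
I_{1,0} = -0.946000

-0.9460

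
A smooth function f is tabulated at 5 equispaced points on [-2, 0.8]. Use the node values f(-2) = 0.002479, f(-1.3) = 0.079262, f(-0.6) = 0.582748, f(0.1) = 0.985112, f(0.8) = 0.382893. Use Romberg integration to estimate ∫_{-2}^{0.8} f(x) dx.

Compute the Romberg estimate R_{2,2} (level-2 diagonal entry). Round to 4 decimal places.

1.3611

R_{0,0} (trapezoid, 1 panel, h=2.8000): 0.539521
R_{1,0} (trapezoid, 2 panels, h=1.4000): 1.085608
R_{2,0} (trapezoid, 4 panels, h=0.7000): 1.287866
R_{1,1} = 1.085608 + (1.085608 − 0.539521)/3 = 1.267637
R_{2,1} = 1.287866 + (1.287866 − 1.085608)/3 = 1.355285
R_{2,2} = 1.355285 + (1.355285 − 1.267637)/15 = 1.361128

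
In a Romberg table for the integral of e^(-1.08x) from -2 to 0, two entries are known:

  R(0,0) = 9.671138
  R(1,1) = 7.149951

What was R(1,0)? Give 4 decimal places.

From R(1,1) = (4·R(1,0) − R(0,0))/3, solve for R(1,0):
4·R(1,0) = 3·7.149951 + 9.671138 = 31.120991
R(1,0) = 7.780248

7.7802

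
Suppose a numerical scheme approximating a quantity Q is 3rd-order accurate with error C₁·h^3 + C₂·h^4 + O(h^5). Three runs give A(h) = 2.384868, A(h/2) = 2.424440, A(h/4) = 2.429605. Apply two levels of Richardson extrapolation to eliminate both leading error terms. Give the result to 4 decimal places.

2.4304

First eliminate the h^3 term (factor 2^3 = 8):
  B₁ = (8·2.424440 − 2.384868)/7 = 2.430093
  B₂ = (8·2.429605 − 2.424440)/7 = 2.430343
Then eliminate the h^4 term (factor 2^4 = 16):
  (16·2.430343 − 2.430093)/15 = 2.430360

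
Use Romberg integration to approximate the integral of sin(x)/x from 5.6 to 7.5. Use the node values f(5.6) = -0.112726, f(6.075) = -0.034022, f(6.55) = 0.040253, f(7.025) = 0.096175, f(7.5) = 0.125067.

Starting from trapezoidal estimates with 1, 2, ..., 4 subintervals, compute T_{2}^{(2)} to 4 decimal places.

0.0540

T_{0}^{(0)} (trapezoid, 1 panel, h=1.9000): 0.011724
T_{1}^{(0)} (trapezoid, 2 panels, h=0.9500): 0.044102
T_{2}^{(0)} (trapezoid, 4 panels, h=0.4750): 0.051574
T_{1}^{(1)} = 0.044102 + (0.044102 − 0.011724)/3 = 0.054895
T_{2}^{(1)} = 0.051574 + (0.051574 − 0.044102)/3 = 0.054065
T_{2}^{(2)} = 0.054065 + (0.054065 − 0.054895)/15 = 0.054010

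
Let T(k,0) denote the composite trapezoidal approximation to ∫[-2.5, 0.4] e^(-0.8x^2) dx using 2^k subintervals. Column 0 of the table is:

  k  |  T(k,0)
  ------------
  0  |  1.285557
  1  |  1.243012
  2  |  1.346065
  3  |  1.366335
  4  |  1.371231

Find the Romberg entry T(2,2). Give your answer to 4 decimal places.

1.3905

Richardson extrapolation on the trapezoidal column (denominator 4−1=3):
T(1,1) = (4·1.243012 − 1.285557) / 3 = 1.228830
T(2,1) = 1.346065 + (1.346065 − 1.243012)/3 = 1.380416
T(2,2) = 1.380416 + (1.380416 − 1.228830)/15 = 1.390522
(Column j=1 coincides with Simpson's rule on the same nodes.)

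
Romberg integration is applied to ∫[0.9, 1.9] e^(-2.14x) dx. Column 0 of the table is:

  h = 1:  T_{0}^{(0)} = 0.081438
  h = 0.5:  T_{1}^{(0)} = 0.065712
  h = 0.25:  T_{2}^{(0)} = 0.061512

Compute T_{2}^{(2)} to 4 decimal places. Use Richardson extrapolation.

0.0601

T_{1}^{(1)} = (4·0.065712 − 0.081438) / 3 = 0.060470
T_{2}^{(1)} = 0.061512 + (0.061512 − 0.065712)/3 = 0.060112
T_{2}^{(2)} = 0.060112 + (0.060112 − 0.060470)/15 = 0.060088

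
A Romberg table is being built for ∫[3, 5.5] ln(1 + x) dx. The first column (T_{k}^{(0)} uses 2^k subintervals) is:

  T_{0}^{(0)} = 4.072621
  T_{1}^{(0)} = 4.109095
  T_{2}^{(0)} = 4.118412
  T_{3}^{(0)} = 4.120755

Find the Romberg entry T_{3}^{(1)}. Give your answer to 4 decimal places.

Richardson extrapolation on the trapezoidal column (denominator 4−1=3):
T_{3}^{(1)} = 4.120755 + (4.120755 − 4.118412)/3 = 4.121536
(Column j=1 coincides with Simpson's rule on the same nodes.)

4.1215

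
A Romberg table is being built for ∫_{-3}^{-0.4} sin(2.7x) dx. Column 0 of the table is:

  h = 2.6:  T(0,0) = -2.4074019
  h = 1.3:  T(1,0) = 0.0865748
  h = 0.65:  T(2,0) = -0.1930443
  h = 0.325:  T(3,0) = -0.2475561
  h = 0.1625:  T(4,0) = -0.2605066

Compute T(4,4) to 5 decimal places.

-0.26478

T(1,1) = 0.0865748 + (0.0865748 − (-2.4074019))/3 = 0.9179004
T(2,1) = (4·(-0.1930443) − 0.0865748) / 3 = -0.2862507
T(3,1) = (4·(-0.2475561) − (-0.1930443)) / 3 = -0.2657267
T(4,1) = (4·(-0.2605066) − (-0.2475561)) / 3 = -0.2648234
T(2,2) = (16·(-0.2862507) − 0.9179004) / 15 = -0.3665274
T(3,2) = (16·(-0.2657267) − (-0.2862507)) / 15 = -0.2643584
T(4,2) = (16·(-0.2648234) − (-0.2657267)) / 15 = -0.2647632
T(3,3) = -0.2643584 + (-0.2643584 − (-0.3665274))/63 = -0.2627367
T(4,3) = -0.2647632 + (-0.2647632 − (-0.2643584))/63 = -0.2647696
T(4,4) = (256·(-0.2647696) − (-0.2627367)) / 255 = -0.2647776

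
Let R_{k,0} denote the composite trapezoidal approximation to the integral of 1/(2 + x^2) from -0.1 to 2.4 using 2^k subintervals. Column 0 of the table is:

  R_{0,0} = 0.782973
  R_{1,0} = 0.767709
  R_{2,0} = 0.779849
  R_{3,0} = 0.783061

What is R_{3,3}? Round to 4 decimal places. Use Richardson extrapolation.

0.7841

R_{1,1} = 0.767709 + (0.767709 − 0.782973)/3 = 0.762621
R_{2,1} = 0.779849 + (0.779849 − 0.767709)/3 = 0.783896
R_{3,1} = (4·0.783061 − 0.779849) / 3 = 0.784132
R_{2,2} = 0.783896 + (0.783896 − 0.762621)/15 = 0.785314
R_{3,2} = (16·0.784132 − 0.783896) / 15 = 0.784148
R_{3,3} = (64·0.784148 − 0.785314) / 63 = 0.784129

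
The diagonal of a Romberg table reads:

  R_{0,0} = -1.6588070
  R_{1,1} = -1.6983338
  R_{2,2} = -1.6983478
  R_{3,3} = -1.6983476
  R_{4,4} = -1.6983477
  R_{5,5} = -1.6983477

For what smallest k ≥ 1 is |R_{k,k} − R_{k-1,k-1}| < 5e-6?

k = 3

|R_{1,1} − R_{0,0}| = 0.0395268 ≥ 5e-6
|R_{2,2} − R_{1,1}| = 0.0000140 ≥ 5e-6
|R_{3,3} − R_{2,2}| = 0.0000002 < 5e-6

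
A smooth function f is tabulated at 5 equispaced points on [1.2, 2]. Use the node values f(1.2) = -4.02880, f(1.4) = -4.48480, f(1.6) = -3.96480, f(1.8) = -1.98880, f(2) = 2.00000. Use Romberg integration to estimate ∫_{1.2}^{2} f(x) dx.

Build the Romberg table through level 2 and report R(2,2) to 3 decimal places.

R(0,0) (trapezoid, 1 panel, h=0.8000): -0.81152
R(1,0) (trapezoid, 2 panels, h=0.4000): -1.99168
R(2,0) (trapezoid, 4 panels, h=0.2000): -2.29056
R(1,1) = -1.99168 + (-1.99168 − (-0.81152))/3 = -2.38507
R(2,1) = -2.29056 + (-2.29056 − (-1.99168))/3 = -2.39019
R(2,2) = -2.39019 + (-2.39019 − (-2.38507))/15 = -2.39053

-2.391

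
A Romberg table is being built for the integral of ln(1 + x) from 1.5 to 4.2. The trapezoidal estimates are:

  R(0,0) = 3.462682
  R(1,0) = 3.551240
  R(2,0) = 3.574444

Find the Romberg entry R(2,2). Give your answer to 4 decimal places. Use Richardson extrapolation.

3.5823

R(1,1) = 3.551240 + (3.551240 − 3.462682)/3 = 3.580759
R(2,1) = (4·3.574444 − 3.551240) / 3 = 3.582179
R(2,2) = 3.582179 + (3.582179 − 3.580759)/15 = 3.582274
(Column j=1 coincides with Simpson's rule on the same nodes.)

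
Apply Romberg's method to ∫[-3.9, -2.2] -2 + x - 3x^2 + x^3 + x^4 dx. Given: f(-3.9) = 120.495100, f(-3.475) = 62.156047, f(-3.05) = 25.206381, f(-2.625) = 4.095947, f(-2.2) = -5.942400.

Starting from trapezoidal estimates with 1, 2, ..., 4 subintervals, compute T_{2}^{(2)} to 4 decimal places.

60.9055

T_{0}^{(0)} (trapezoid, 1 panel, h=1.7000): 97.369795
T_{1}^{(0)} (trapezoid, 2 panels, h=0.8500): 70.110321
T_{2}^{(0)} (trapezoid, 4 panels, h=0.4250): 63.212258
T_{1}^{(1)} = 70.110321 + (70.110321 − 97.369795)/3 = 61.023830
T_{2}^{(1)} = 63.212258 + (63.212258 − 70.110321)/3 = 60.912904
T_{2}^{(2)} = 60.912904 + (60.912904 − 61.023830)/15 = 60.905509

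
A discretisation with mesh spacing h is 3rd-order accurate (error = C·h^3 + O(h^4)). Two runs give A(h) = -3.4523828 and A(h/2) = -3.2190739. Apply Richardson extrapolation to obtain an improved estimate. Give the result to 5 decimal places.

-3.18574

Extrapolated value = (8·A(h/2) − A(h)) / (8 − 1)
= (8·(-3.2190739) − (-3.4523828)) / 7
= -22.3002084 / 7 = -3.1857441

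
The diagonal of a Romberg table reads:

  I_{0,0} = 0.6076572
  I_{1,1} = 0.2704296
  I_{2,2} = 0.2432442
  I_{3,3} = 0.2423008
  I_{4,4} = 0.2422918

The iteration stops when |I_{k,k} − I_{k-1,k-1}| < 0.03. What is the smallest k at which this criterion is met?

k = 2

|I_{1,1} − I_{0,0}| = 0.3372276 ≥ 0.03
|I_{2,2} − I_{1,1}| = 0.0271854 < 0.03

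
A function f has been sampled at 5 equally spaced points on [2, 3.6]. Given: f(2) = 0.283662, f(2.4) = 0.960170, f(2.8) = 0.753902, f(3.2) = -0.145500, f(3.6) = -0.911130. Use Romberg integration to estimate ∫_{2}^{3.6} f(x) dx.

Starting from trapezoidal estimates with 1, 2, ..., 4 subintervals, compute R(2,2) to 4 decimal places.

R(0,0) (trapezoid, 1 panel, h=1.6000): -0.501974
R(1,0) (trapezoid, 2 panels, h=0.8000): 0.352134
R(2,0) (trapezoid, 4 panels, h=0.4000): 0.501935
R(1,1) = 0.352134 + (0.352134 − (-0.501974))/3 = 0.636837
R(2,1) = 0.501935 + (0.501935 − 0.352134)/3 = 0.551869
R(2,2) = 0.551869 + (0.551869 − 0.636837)/15 = 0.546204

0.5462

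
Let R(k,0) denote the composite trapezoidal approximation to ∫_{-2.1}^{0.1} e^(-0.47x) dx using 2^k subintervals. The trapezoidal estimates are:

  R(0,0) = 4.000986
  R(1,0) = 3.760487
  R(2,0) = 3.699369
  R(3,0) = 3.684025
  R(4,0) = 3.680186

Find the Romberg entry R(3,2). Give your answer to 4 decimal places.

3.6789

Richardson extrapolation on the trapezoidal column (denominator 4−1=3):
R(2,1) = (4·3.699369 − 3.760487) / 3 = 3.678996
R(3,1) = (4·3.684025 − 3.699369) / 3 = 3.678910
R(3,2) = (16·3.678910 − 3.678996) / 15 = 3.678904
(Column j=1 coincides with Simpson's rule on the same nodes.)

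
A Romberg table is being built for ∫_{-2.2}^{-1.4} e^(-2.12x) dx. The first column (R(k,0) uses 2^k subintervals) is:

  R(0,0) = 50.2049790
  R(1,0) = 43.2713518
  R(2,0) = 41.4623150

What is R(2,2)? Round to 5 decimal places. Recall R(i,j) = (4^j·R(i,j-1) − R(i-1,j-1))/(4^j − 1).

40.85258

Richardson extrapolation on the trapezoidal column (denominator 4−1=3):
R(1,1) = (4·43.2713518 − 50.2049790) / 3 = 40.9601427
R(2,1) = (4·41.4623150 − 43.2713518) / 3 = 40.8593027
R(2,2) = (16·40.8593027 − 40.9601427) / 15 = 40.8525800
(Column j=1 coincides with Simpson's rule on the same nodes.)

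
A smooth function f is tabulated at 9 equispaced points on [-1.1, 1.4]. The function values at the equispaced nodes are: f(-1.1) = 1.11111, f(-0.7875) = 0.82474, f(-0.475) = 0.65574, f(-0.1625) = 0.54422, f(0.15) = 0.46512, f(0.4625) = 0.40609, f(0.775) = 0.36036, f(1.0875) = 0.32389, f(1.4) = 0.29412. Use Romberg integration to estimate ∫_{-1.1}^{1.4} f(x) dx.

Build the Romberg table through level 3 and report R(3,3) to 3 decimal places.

R(0,0) (trapezoid, 1 panel, h=2.5000): 1.75654
R(1,0) (trapezoid, 2 panels, h=1.2500): 1.45967
R(2,0) (trapezoid, 4 panels, h=0.6250): 1.36490
R(3,0) (trapezoid, 8 panels, h=0.3125): 1.33837
R(1,1) = 1.45967 + (1.45967 − 1.75654)/3 = 1.36071
R(2,1) = 1.36490 + (1.36490 − 1.45967)/3 = 1.33331
R(3,1) = 1.33837 + (1.33837 − 1.36490)/3 = 1.32953
R(2,2) = 1.33331 + (1.33331 − 1.36071)/15 = 1.33148
R(3,2) = 1.32953 + (1.32953 − 1.33331)/15 = 1.32928
R(3,3) = 1.32928 + (1.32928 − 1.33148)/63 = 1.32925

1.329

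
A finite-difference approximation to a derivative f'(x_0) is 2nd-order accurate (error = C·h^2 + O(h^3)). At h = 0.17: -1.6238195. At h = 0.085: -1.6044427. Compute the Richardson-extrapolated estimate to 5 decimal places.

Extrapolated value = (4·A(h/2) − A(h)) / (4 − 1)
= (4·(-1.6044427) − (-1.6238195)) / 3
= -4.7939513 / 3 = -1.5979838

-1.59798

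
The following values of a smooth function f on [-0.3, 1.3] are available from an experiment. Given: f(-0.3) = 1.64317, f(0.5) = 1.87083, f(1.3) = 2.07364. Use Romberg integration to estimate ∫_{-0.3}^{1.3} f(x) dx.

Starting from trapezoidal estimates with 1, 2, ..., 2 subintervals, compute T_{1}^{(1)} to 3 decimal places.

2.987

T_{0}^{(0)} (trapezoid, 1 panel, h=1.6000): 2.97345
T_{1}^{(0)} (trapezoid, 2 panels, h=0.8000): 2.98339
T_{1}^{(1)} = 2.98339 + (2.98339 − 2.97345)/3 = 2.98670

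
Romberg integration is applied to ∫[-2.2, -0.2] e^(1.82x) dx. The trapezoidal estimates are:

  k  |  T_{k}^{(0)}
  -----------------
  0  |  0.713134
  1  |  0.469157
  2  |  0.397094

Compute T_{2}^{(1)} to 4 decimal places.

0.3731

Richardson extrapolation on the trapezoidal column (denominator 4−1=3):
T_{2}^{(1)} = 0.397094 + (0.397094 − 0.469157)/3 = 0.373073
(Column j=1 coincides with Simpson's rule on the same nodes.)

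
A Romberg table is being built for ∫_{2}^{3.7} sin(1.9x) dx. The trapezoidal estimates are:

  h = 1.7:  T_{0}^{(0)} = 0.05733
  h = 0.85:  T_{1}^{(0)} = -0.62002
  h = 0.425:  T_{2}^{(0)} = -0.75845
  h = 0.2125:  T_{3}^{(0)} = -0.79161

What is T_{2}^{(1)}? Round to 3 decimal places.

T_{2}^{(1)} = -0.75845 + (-0.75845 − (-0.62002))/3 = -0.80459
(Column j=1 coincides with Simpson's rule on the same nodes.)

-0.805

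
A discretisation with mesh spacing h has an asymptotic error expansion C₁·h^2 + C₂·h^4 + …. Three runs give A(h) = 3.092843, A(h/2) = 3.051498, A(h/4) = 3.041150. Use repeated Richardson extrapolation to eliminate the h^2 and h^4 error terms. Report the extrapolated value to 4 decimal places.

First eliminate the h^2 term (factor 2^2 = 4):
  B₁ = (4·3.051498 − 3.092843)/3 = 3.037716
  B₂ = (4·3.041150 − 3.051498)/3 = 3.037701
Then eliminate the h^4 term (factor 2^4 = 16):
  (16·3.037701 − 3.037716)/15 = 3.037700

3.0377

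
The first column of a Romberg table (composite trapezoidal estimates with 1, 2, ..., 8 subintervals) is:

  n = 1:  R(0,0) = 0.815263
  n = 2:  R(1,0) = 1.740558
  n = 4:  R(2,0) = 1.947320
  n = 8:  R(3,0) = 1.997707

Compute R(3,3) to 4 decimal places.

2.0144

R(1,1) = (4·1.740558 − 0.815263) / 3 = 2.048990
R(2,1) = 1.947320 + (1.947320 − 1.740558)/3 = 2.016241
R(3,1) = 1.997707 + (1.997707 − 1.947320)/3 = 2.014503
R(2,2) = 2.016241 + (2.016241 − 2.048990)/15 = 2.014058
R(3,2) = 2.014503 + (2.014503 − 2.016241)/15 = 2.014387
R(3,3) = (64·2.014387 − 2.014058) / 63 = 2.014392
(Column j=1 coincides with Simpson's rule on the same nodes.)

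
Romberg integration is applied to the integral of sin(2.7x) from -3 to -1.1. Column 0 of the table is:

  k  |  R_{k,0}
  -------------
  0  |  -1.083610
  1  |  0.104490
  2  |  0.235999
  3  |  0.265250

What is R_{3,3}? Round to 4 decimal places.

Richardson extrapolation on the trapezoidal column (denominator 4−1=3):
R_{1,1} = 0.104490 + (0.104490 − (-1.083610))/3 = 0.500523
R_{2,1} = 0.235999 + (0.235999 − 0.104490)/3 = 0.279835
R_{3,1} = (4·0.265250 − 0.235999) / 3 = 0.275000
R_{2,2} = 0.279835 + (0.279835 − 0.500523)/15 = 0.265122
R_{3,2} = (16·0.275000 − 0.279835) / 15 = 0.274678
R_{3,3} = 0.274678 + (0.274678 − 0.265122)/63 = 0.274830
(Column j=1 coincides with Simpson's rule on the same nodes.)

0.2748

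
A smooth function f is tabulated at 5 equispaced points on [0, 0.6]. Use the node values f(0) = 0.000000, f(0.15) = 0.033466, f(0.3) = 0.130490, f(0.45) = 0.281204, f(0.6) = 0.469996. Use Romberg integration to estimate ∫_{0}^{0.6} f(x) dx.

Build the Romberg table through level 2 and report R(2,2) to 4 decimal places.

R(0,0) (trapezoid, 1 panel, h=0.6000): 0.140999
R(1,0) (trapezoid, 2 panels, h=0.3000): 0.109646
R(2,0) (trapezoid, 4 panels, h=0.1500): 0.102024
R(1,1) = 0.109646 + (0.109646 − 0.140999)/3 = 0.099195
R(2,1) = 0.102024 + (0.102024 − 0.109646)/3 = 0.099483
R(2,2) = 0.099483 + (0.099483 − 0.099195)/15 = 0.099502

0.0995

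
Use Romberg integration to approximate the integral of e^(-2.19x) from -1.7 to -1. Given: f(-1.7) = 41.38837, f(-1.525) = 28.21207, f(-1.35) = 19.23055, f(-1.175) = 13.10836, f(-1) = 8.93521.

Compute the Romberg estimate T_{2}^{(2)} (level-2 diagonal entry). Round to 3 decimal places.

14.819

T_{0}^{(0)} (trapezoid, 1 panel, h=0.7000): 17.61325
T_{1}^{(0)} (trapezoid, 2 panels, h=0.3500): 15.53732
T_{2}^{(0)} (trapezoid, 4 panels, h=0.1750): 14.99973
T_{1}^{(1)} = 15.53732 + (15.53732 − 17.61325)/3 = 14.84534
T_{2}^{(1)} = 14.99973 + (14.99973 − 15.53732)/3 = 14.82053
T_{2}^{(2)} = 14.82053 + (14.82053 − 14.84534)/15 = 14.81888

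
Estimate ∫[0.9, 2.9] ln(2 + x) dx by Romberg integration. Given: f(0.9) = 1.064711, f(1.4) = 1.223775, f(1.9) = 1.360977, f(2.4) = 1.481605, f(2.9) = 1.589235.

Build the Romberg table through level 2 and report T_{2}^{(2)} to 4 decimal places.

T_{0}^{(0)} (trapezoid, 1 panel, h=2.0000): 2.653946
T_{1}^{(0)} (trapezoid, 2 panels, h=1.0000): 2.687950
T_{2}^{(0)} (trapezoid, 4 panels, h=0.5000): 2.696665
T_{1}^{(1)} = 2.687950 + (2.687950 − 2.653946)/3 = 2.699285
T_{2}^{(1)} = 2.696665 + (2.696665 − 2.687950)/3 = 2.699570
T_{2}^{(2)} = 2.699570 + (2.699570 − 2.699285)/15 = 2.699589

2.6996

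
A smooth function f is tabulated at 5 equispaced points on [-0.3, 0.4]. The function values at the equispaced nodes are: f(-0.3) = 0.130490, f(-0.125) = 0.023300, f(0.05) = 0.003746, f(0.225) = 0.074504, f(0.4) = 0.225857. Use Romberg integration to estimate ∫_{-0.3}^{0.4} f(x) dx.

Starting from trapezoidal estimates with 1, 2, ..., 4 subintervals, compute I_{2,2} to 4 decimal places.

0.0441

I_{0,0} (trapezoid, 1 panel, h=0.7000): 0.124721
I_{1,0} (trapezoid, 2 panels, h=0.3500): 0.063672
I_{2,0} (trapezoid, 4 panels, h=0.1750): 0.048952
I_{1,1} = 0.063672 + (0.063672 − 0.124721)/3 = 0.043322
I_{2,1} = 0.048952 + (0.048952 − 0.063672)/3 = 0.044045
I_{2,2} = 0.044045 + (0.044045 − 0.043322)/15 = 0.044093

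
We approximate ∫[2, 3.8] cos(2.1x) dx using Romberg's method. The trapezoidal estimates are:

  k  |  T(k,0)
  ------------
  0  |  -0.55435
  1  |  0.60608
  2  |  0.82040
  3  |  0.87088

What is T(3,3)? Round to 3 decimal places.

Richardson extrapolation on the trapezoidal column (denominator 4−1=3):
T(1,1) = 0.60608 + (0.60608 − (-0.55435))/3 = 0.99289
T(2,1) = (4·0.82040 − 0.60608) / 3 = 0.89184
T(3,1) = (4·0.87088 − 0.82040) / 3 = 0.88771
T(2,2) = (16·0.89184 − 0.99289) / 15 = 0.88510
T(3,2) = (16·0.88771 − 0.89184) / 15 = 0.88743
T(3,3) = (64·0.88743 − 0.88510) / 63 = 0.88747

0.887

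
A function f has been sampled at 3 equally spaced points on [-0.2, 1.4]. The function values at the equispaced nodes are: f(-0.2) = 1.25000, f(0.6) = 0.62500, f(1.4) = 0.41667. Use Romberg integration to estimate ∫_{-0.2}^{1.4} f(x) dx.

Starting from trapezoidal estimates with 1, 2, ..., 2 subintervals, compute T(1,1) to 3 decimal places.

T(0,0) (trapezoid, 1 panel, h=1.6000): 1.33334
T(1,0) (trapezoid, 2 panels, h=0.8000): 1.16667
T(1,1) = 1.16667 + (1.16667 − 1.33334)/3 = 1.11111

1.111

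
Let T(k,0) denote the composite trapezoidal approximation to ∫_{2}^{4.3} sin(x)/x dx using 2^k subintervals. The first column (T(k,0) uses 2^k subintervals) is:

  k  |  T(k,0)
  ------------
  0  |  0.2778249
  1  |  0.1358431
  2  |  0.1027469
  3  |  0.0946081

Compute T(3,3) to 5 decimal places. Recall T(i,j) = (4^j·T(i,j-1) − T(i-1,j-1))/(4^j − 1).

0.09191

T(1,1) = (4·0.1358431 − 0.2778249) / 3 = 0.0885158
T(2,1) = (4·0.1027469 − 0.1358431) / 3 = 0.0917148
T(3,1) = (4·0.0946081 − 0.1027469) / 3 = 0.0918952
T(2,2) = (16·0.0917148 − 0.0885158) / 15 = 0.0919281
T(3,2) = 0.0918952 + (0.0918952 − 0.0917148)/15 = 0.0919072
T(3,3) = 0.0919072 + (0.0919072 − 0.0919281)/63 = 0.0919069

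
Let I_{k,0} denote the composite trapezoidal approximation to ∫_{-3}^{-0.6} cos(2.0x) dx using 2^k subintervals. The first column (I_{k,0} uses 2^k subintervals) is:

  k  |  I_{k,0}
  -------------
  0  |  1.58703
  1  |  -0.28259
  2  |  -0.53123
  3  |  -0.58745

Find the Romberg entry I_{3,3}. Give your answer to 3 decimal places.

-0.606

Richardson extrapolation on the trapezoidal column (denominator 4−1=3):
I_{1,1} = -0.28259 + (-0.28259 − 1.58703)/3 = -0.90580
I_{2,1} = -0.53123 + (-0.53123 − (-0.28259))/3 = -0.61411
I_{3,1} = -0.58745 + (-0.58745 − (-0.53123))/3 = -0.60619
I_{2,2} = (16·(-0.61411) − (-0.90580)) / 15 = -0.59466
I_{3,2} = (16·(-0.60619) − (-0.61411)) / 15 = -0.60566
I_{3,3} = -0.60566 + (-0.60566 − (-0.59466))/63 = -0.60583
(Column j=1 coincides with Simpson's rule on the same nodes.)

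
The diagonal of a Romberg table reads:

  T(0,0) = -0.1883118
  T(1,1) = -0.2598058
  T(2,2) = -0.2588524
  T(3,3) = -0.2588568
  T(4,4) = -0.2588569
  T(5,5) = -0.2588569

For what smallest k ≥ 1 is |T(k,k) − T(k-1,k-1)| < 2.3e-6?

|T(1,1) − T(0,0)| = 0.0714940 ≥ 2.3e-6
|T(2,2) − T(1,1)| = 0.0009534 ≥ 2.3e-6
|T(3,3) − T(2,2)| = 0.0000044 ≥ 2.3e-6
|T(4,4) − T(3,3)| = 0.0000001 < 2.3e-6

k = 4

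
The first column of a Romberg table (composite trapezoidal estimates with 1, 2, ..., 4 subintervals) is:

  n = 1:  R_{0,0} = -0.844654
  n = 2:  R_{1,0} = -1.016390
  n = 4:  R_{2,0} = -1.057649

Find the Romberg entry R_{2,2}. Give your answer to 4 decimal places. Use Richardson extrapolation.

Richardson extrapolation on the trapezoidal column (denominator 4−1=3):
R_{1,1} = (4·(-1.016390) − (-0.844654)) / 3 = -1.073635
R_{2,1} = (4·(-1.057649) − (-1.016390)) / 3 = -1.071402
R_{2,2} = (16·(-1.071402) − (-1.073635)) / 15 = -1.071253

-1.0713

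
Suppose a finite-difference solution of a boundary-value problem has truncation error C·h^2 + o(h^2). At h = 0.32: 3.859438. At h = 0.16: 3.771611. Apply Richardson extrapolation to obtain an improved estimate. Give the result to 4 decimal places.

3.7423

The leading error scales as h^2; refining by a factor of 2 reduces it by 2^2 = 4.
Extrapolated value = (4·A(h/2) − A(h)) / (4 − 1)
= (4·3.771611 − 3.859438) / 3
= 11.227006 / 3 = 3.742335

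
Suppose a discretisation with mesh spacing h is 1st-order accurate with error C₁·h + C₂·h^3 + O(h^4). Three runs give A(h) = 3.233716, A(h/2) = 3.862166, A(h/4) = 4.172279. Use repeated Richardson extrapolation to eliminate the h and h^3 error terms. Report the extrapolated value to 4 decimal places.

First eliminate the h term (factor 2^1 = 2):
  B₁ = (2·3.862166 − 3.233716)/1 = 4.490616
  B₂ = (2·4.172279 − 3.862166)/1 = 4.482392
Then eliminate the h^3 term (factor 2^3 = 8):
  (8·4.482392 − 4.490616)/7 = 4.481217

4.4812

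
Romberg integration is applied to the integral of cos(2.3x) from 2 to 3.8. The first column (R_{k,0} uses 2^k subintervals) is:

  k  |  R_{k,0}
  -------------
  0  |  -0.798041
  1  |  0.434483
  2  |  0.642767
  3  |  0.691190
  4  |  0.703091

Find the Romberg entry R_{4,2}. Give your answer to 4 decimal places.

0.7070

R_{3,1} = (4·0.691190 − 0.642767) / 3 = 0.707331
R_{4,1} = 0.703091 + (0.703091 − 0.691190)/3 = 0.707058
R_{4,2} = (16·0.707058 − 0.707331) / 15 = 0.707040
(Column j=1 coincides with Simpson's rule on the same nodes.)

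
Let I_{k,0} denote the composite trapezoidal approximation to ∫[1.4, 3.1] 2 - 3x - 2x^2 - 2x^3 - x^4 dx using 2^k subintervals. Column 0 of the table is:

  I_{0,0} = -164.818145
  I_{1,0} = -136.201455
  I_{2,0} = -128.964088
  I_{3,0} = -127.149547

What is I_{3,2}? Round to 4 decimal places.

-126.5442

Richardson extrapolation on the trapezoidal column (denominator 4−1=3):
I_{2,1} = (4·(-128.964088) − (-136.201455)) / 3 = -126.551632
I_{3,1} = (4·(-127.149547) − (-128.964088)) / 3 = -126.544700
I_{3,2} = -126.544700 + (-126.544700 − (-126.551632))/15 = -126.544238
(Column j=1 coincides with Simpson's rule on the same nodes.)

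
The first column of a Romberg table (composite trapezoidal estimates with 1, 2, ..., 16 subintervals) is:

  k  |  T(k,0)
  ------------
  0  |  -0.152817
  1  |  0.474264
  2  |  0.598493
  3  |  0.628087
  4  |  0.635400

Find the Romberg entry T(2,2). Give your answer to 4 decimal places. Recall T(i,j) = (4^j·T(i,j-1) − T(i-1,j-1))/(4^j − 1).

T(1,1) = (4·0.474264 − (-0.152817)) / 3 = 0.683291
T(2,1) = (4·0.598493 − 0.474264) / 3 = 0.639903
T(2,2) = (16·0.639903 − 0.683291) / 15 = 0.637010
(Column j=1 coincides with Simpson's rule on the same nodes.)

0.6370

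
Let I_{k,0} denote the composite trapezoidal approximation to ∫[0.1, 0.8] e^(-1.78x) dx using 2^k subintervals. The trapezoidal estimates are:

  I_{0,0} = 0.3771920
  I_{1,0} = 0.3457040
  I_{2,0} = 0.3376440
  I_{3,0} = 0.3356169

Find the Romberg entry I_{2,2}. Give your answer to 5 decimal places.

0.33494

I_{1,1} = (4·0.3457040 − 0.3771920) / 3 = 0.3352080
I_{2,1} = (4·0.3376440 − 0.3457040) / 3 = 0.3349573
I_{2,2} = (16·0.3349573 − 0.3352080) / 15 = 0.3349406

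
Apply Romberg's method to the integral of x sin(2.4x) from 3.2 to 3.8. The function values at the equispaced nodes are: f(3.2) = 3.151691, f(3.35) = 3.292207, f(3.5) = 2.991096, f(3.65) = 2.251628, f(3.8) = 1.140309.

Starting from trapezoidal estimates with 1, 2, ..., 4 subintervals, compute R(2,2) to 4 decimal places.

R(0,0) (trapezoid, 1 panel, h=0.6000): 1.287600
R(1,0) (trapezoid, 2 panels, h=0.3000): 1.541129
R(2,0) (trapezoid, 4 panels, h=0.1500): 1.602140
R(1,1) = 1.541129 + (1.541129 − 1.287600)/3 = 1.625639
R(2,1) = 1.602140 + (1.602140 − 1.541129)/3 = 1.622477
R(2,2) = 1.622477 + (1.622477 − 1.625639)/15 = 1.622266

1.6223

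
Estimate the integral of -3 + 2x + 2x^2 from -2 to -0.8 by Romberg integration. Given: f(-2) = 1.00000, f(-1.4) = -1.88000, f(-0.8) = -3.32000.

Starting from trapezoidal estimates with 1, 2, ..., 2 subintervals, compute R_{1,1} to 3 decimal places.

R_{0,0} (trapezoid, 1 panel, h=1.2000): -1.39200
R_{1,0} (trapezoid, 2 panels, h=0.6000): -1.82400
R_{1,1} = -1.82400 + (-1.82400 − (-1.39200))/3 = -1.96800

-1.968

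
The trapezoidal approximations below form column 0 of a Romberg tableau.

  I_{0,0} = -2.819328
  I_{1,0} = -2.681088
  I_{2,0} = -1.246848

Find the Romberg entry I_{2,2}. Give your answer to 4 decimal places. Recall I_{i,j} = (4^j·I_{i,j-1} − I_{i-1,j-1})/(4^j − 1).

-0.6444

Richardson extrapolation on the trapezoidal column (denominator 4−1=3):
I_{1,1} = (4·(-2.681088) − (-2.819328)) / 3 = -2.635008
I_{2,1} = (4·(-1.246848) − (-2.681088)) / 3 = -0.768768
I_{2,2} = (16·(-0.768768) − (-2.635008)) / 15 = -0.644352
(Column j=1 coincides with Simpson's rule on the same nodes.)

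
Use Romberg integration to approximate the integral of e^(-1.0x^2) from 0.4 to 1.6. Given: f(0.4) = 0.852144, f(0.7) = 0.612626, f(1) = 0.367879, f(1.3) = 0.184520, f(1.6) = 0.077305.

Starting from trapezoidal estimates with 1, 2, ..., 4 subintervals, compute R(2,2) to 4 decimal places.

R(0,0) (trapezoid, 1 panel, h=1.2000): 0.557669
R(1,0) (trapezoid, 2 panels, h=0.6000): 0.499562
R(2,0) (trapezoid, 4 panels, h=0.3000): 0.488925
R(1,1) = 0.499562 + (0.499562 − 0.557669)/3 = 0.480193
R(2,1) = 0.488925 + (0.488925 − 0.499562)/3 = 0.485379
R(2,2) = 0.485379 + (0.485379 − 0.480193)/15 = 0.485725

0.4857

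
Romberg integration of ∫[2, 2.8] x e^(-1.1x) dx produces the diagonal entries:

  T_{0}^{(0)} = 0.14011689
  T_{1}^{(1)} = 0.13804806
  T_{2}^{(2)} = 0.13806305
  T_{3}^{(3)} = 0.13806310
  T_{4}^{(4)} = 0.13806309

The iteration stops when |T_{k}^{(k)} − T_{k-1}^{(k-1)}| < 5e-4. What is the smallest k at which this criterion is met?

k = 2

|T_{1}^{(1)} − T_{0}^{(0)}| = 0.00206883 ≥ 5e-4
|T_{2}^{(2)} − T_{1}^{(1)}| = 0.00001499 < 5e-4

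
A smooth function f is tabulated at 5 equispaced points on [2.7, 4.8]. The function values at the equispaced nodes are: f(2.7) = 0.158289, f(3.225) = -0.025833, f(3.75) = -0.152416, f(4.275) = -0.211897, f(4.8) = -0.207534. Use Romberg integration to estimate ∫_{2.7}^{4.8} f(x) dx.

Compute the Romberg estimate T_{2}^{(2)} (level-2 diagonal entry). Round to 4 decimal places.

T_{0}^{(0)} (trapezoid, 1 panel, h=2.1000): -0.051707
T_{1}^{(0)} (trapezoid, 2 panels, h=1.0500): -0.185890
T_{2}^{(0)} (trapezoid, 4 panels, h=0.5250): -0.217753
T_{1}^{(1)} = -0.185890 + (-0.185890 − (-0.051707))/3 = -0.230618
T_{2}^{(1)} = -0.217753 + (-0.217753 − (-0.185890))/3 = -0.228374
T_{2}^{(2)} = -0.228374 + (-0.228374 − (-0.230618))/15 = -0.228224

-0.2282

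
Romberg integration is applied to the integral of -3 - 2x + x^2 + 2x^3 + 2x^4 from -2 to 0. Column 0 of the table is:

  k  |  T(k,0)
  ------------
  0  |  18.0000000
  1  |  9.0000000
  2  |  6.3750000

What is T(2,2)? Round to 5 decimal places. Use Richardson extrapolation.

5.46667

Richardson extrapolation on the trapezoidal column (denominator 4−1=3):
T(1,1) = (4·9.0000000 − 18.0000000) / 3 = 6.0000000
T(2,1) = (4·6.3750000 − 9.0000000) / 3 = 5.5000000
T(2,2) = (16·5.5000000 − 6.0000000) / 15 = 5.4666667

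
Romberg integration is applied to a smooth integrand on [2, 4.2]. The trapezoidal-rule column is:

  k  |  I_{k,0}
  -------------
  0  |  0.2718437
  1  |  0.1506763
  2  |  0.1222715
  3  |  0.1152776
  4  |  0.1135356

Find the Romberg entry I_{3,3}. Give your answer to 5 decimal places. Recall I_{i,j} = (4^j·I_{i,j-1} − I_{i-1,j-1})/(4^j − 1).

I_{1,1} = (4·0.1506763 − 0.2718437) / 3 = 0.1102872
I_{2,1} = 0.1222715 + (0.1222715 − 0.1506763)/3 = 0.1128032
I_{3,1} = 0.1152776 + (0.1152776 − 0.1222715)/3 = 0.1129463
I_{2,2} = 0.1128032 + (0.1128032 − 0.1102872)/15 = 0.1129709
I_{3,2} = 0.1129463 + (0.1129463 − 0.1128032)/15 = 0.1129558
I_{3,3} = 0.1129558 + (0.1129558 − 0.1129709)/63 = 0.1129556

0.11296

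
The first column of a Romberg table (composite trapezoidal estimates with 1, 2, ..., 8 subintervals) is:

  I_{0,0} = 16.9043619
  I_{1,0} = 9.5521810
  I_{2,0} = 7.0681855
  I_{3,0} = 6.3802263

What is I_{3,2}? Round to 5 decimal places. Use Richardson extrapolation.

6.14495

Richardson extrapolation on the trapezoidal column (denominator 4−1=3):
I_{2,1} = 7.0681855 + (7.0681855 − 9.5521810)/3 = 6.2401870
I_{3,1} = 6.3802263 + (6.3802263 − 7.0681855)/3 = 6.1509066
I_{3,2} = 6.1509066 + (6.1509066 − 6.2401870)/15 = 6.1449546
(Column j=1 coincides with Simpson's rule on the same nodes.)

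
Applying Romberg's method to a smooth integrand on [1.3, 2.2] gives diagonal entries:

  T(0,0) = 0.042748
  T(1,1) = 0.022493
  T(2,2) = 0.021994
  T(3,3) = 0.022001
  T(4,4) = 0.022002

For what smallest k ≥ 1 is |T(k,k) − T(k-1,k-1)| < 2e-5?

k = 3

|T(1,1) − T(0,0)| = 0.020255 ≥ 2e-5
|T(2,2) − T(1,1)| = 0.000499 ≥ 2e-5
|T(3,3) − T(2,2)| = 0.000007 < 2e-5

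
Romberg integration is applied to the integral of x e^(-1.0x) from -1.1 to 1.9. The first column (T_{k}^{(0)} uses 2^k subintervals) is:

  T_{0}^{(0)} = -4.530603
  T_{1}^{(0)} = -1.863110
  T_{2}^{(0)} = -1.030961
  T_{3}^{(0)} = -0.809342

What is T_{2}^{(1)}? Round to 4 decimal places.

-0.7536

Richardson extrapolation on the trapezoidal column (denominator 4−1=3):
T_{2}^{(1)} = -1.030961 + (-1.030961 − (-1.863110))/3 = -0.753578
(Column j=1 coincides with Simpson's rule on the same nodes.)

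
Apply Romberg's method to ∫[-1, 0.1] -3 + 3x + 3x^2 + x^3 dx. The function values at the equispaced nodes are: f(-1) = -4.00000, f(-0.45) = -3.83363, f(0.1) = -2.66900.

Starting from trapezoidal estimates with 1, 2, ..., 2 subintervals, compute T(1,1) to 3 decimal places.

T(0,0) (trapezoid, 1 panel, h=1.1000): -3.66795
T(1,0) (trapezoid, 2 panels, h=0.5500): -3.94247
T(1,1) = -3.94247 + (-3.94247 − (-3.66795))/3 = -4.03398

-4.034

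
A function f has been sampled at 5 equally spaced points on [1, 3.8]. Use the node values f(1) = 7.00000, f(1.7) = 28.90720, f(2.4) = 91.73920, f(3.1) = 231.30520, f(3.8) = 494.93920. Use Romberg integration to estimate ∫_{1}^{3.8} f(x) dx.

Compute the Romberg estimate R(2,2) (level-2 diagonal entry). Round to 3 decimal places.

R(0,0) (trapezoid, 1 panel, h=2.8000): 702.71488
R(1,0) (trapezoid, 2 panels, h=1.4000): 479.79232
R(2,0) (trapezoid, 4 panels, h=0.7000): 422.04484
R(1,1) = 479.79232 + (479.79232 − 702.71488)/3 = 405.48480
R(2,1) = 422.04484 + (422.04484 − 479.79232)/3 = 402.79568
R(2,2) = 402.79568 + (402.79568 − 405.48480)/15 = 402.61641

402.616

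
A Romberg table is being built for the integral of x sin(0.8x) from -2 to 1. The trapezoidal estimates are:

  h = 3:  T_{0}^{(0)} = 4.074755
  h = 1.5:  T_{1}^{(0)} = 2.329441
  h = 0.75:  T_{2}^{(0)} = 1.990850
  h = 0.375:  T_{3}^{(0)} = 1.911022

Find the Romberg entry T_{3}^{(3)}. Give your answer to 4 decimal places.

1.8848

Richardson extrapolation on the trapezoidal column (denominator 4−1=3):
T_{1}^{(1)} = (4·2.329441 − 4.074755) / 3 = 1.747670
T_{2}^{(1)} = (4·1.990850 − 2.329441) / 3 = 1.877986
T_{3}^{(1)} = 1.911022 + (1.911022 − 1.990850)/3 = 1.884413
T_{2}^{(2)} = 1.877986 + (1.877986 − 1.747670)/15 = 1.886674
T_{3}^{(2)} = 1.884413 + (1.884413 − 1.877986)/15 = 1.884841
T_{3}^{(3)} = 1.884841 + (1.884841 − 1.886674)/63 = 1.884812
(Column j=1 coincides with Simpson's rule on the same nodes.)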